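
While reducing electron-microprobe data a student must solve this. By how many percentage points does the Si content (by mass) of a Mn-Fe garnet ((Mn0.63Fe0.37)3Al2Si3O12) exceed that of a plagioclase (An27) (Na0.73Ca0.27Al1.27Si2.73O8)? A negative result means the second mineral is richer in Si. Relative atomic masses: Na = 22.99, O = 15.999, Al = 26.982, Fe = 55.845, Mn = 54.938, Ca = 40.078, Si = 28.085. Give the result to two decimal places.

-11.78 percentage points

M((Mn0.63Fe0.37)3Al2Si3O12) = 496.028 g/mol, so wt% Si = 84.255/496.028 × 100 = 16.99%.
M(Na0.73Ca0.27Al1.27Si2.73O8) = 266.535 g/mol, so wt% Si = 76.672/266.535 × 100 = 28.77%.
16.99 − 28.77 = -11.78 pp.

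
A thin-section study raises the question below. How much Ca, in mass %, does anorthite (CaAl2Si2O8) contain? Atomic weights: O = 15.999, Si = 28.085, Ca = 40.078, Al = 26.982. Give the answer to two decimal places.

14.41 mass %

Molar mass of CaAl2Si2O8: 1·40.078 + 2·26.982 + 2·28.085 + 8·15.999 = 278.204 g/mol.
Mass of Ca per formula unit: 1 × 40.078 = 40.078 g.
Weight fraction Ca = 40.078 / 278.204 = 0.1441.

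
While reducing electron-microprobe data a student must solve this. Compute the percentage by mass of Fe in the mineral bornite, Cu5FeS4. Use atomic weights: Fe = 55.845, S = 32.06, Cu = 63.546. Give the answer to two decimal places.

Formula mass = 5·63.546 + 1·55.845 + 4·32.06 = 501.815 g/mol, of which 55.845 g is Fe.
So Fe makes up 55.845/501.815 = 0.1113 of the mass, i.e. 11.13%.

11.13 wt%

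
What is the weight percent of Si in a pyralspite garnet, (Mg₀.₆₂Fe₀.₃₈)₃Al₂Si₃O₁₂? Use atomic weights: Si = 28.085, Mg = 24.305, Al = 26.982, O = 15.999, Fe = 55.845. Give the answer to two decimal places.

19.19 weight percent

Formula mass = 1.86*24.305 + 1.14*55.845 + 2*26.982 + 3*28.085 + 12*15.999 = 439.078 g/mol, of which 84.255 g is Si.
So Si makes up 84.255/439.078 = 0.1919 of the mass, i.e. 19.19%.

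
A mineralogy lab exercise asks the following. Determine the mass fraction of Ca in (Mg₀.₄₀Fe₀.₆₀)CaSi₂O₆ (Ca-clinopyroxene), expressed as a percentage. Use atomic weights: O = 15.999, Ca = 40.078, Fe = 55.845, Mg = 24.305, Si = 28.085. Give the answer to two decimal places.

Molar mass of (Mg₀.₄₀Fe₀.₆₀)CaSi₂O₆: 0.40×24.305 + 0.60×55.845 + 1×40.078 + 2×28.085 + 6×15.999 = 235.471 g/mol.
Mass of Ca per formula unit: 1 × 40.078 = 40.078 g.
Weight fraction Ca = 40.078 / 235.471 = 0.1702.

17.02 mass %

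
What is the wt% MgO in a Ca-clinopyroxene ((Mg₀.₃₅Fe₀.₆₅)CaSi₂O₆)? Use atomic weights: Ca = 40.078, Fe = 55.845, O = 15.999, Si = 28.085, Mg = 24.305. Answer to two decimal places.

5.95 wt%

Formula mass = 237.048 g/mol.
0.35 Mg → 0.3500 mol MgO per formula unit; M(MgO) = 40.304, so MgO mass = 14.106 g.
14.106/237.048 × 100 = 5.95 wt%.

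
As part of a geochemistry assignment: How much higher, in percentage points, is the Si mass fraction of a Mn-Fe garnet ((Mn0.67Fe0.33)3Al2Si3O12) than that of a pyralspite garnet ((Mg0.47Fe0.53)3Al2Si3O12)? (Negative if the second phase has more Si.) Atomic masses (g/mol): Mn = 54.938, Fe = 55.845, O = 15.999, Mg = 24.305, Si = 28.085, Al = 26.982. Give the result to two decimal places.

-1.60 percentage points

First mineral: 84.255 g Si in 495.919 g formula = 16.99 wt% Si.
Second mineral: 84.255 g Si in 453.271 g formula = 18.59 wt% Si.
16.99% − 18.59% gives a difference of -1.60 percentage points.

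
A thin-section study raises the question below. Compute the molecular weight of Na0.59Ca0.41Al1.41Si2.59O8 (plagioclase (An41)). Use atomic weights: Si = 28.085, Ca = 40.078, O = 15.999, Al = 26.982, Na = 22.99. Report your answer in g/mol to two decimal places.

268.77 g/mol

M = 0.59(22.99) + 0.41(40.078) + 1.41(26.982) + 2.59(28.085) + 8(15.999)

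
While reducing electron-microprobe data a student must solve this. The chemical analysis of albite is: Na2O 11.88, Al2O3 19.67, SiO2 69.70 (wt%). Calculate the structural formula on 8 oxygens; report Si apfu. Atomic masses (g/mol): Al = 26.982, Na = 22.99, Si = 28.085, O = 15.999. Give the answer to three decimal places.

11.88 wt% Na2O ÷ 61.979 g/mol = 0.19168 mol, giving 0.38336 Na and 0.19168 O.
19.67 wt% Al2O3 ÷ 101.961 g/mol = 0.19292 mol, giving 0.38584 Al and 0.57876 O.
69.70 wt% SiO2 ÷ 60.083 g/mol = 1.16006 mol, giving 1.16006 Si and 2.32012 O.
Oxygen sums to 3.09056; scaling by 8/3.09056 = 2.58853 puts the formula on 8 O.
Si: 1.16006 × 2.58853 = 3.003 atoms per formula unit.

3.003 Si apfu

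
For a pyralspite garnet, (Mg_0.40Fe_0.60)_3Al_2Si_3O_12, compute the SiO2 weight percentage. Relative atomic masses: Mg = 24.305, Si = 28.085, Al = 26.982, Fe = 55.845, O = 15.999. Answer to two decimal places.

Molar mass of (Mg_0.40Fe_0.60)_3Al_2Si_3O_12 = 1.20×24.305 + 1.80×55.845 + 2×26.982 + 3×28.085 + 12×15.999 = 459.894 g/mol.
Each formula unit contains 3 Si, equivalent to 3/1 = 3.0000 mol SiO2.
M(SiO2) = 1×28.085 + 2×15.999 = 60.083 g/mol.
Mass of SiO2 per formula unit = 3.0000 × 60.083 = 180.249 g.
SiO2 wt% = 180.249 / 459.894 × 100 = 39.19%.

39.19 wt%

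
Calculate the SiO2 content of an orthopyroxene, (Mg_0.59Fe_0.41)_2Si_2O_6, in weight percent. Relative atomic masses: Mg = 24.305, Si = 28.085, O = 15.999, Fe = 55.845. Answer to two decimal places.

53.02 wt%

Formula mass = 226.637 g/mol.
2 Si → 2.0000 mol SiO2 per formula unit; M(SiO2) = 60.083, so SiO2 mass = 120.166 g.
120.166/226.637 × 100 = 53.02 wt%.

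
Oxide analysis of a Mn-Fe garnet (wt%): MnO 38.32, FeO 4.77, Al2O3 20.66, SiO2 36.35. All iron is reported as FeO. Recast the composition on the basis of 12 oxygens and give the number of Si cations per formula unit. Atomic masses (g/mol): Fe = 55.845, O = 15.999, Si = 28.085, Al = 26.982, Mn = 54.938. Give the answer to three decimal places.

MnO: 38.32/70.937 = 0.54020 mol → 0.54020 mol Mn, 0.54020 mol O.
FeO: 4.77/71.844 = 0.06639 mol → 0.06639 mol Fe, 0.06639 mol O.
Al2O3: 20.66/101.961 = 0.20263 mol → 0.40526 mol Al, 0.60789 mol O.
SiO2: 36.35/60.083 = 0.60500 mol → 0.60500 mol Si, 1.21000 mol O.
Total oxygen = 2.42448 mol. Normalization factor = 12/2.42448 = 4.94951.
Si per 12 O = 0.60500 × 4.94951 = 2.994.

2.994 Si apfu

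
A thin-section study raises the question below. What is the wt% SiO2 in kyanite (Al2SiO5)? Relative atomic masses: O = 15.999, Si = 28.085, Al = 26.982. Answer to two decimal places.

37.08 wt%

M(Al2SiO5) = 162.044 g/mol; M(SiO2) = 60.083 g/mol.
Moles SiO2 per formula unit = 1 Si ÷ 1 = 1.0000.
SiO2 fraction = (1.0000 × 60.083) / 162.044 = 60.083/162.044 = 0.3708.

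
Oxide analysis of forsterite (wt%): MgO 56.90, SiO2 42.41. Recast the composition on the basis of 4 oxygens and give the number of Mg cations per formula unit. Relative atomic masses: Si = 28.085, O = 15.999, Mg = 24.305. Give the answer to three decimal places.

MgO: 56.90/40.304 = 1.41177 mol → 1.41177 mol Mg, 1.41177 mol O.
SiO2: 42.41/60.083 = 0.70586 mol → 0.70586 mol Si, 1.41172 mol O.
Total oxygen = 2.82349 mol. Normalization factor = 4/2.82349 = 1.41669.
Mg per 4 O = 1.41177 × 1.41669 = 2.000.

2.000 Mg apfu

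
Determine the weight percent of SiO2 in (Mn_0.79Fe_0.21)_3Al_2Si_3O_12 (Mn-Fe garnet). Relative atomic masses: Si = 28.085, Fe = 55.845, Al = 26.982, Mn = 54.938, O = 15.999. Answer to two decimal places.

Formula mass = 495.592 g/mol.
3 Si → 3.0000 mol SiO2 per formula unit; M(SiO2) = 60.083, so SiO2 mass = 180.249 g.
180.249/495.592 × 100 = 36.37 wt%.

36.37 wt%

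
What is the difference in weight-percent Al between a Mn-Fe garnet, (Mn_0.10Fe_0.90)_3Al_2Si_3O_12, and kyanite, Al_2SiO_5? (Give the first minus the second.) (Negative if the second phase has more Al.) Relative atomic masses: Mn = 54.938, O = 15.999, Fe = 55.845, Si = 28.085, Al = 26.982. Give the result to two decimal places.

-22.45 percentage points

M((Mn_0.10Fe_0.90)_3Al_2Si_3O_12) = 497.470 g/mol, so wt% Al = 53.964/497.470 × 100 = 10.85%.
M(Al_2SiO_5) = 162.044 g/mol, so wt% Al = 53.964/162.044 × 100 = 33.30%.
10.85 − 33.30 = -22.45 pp.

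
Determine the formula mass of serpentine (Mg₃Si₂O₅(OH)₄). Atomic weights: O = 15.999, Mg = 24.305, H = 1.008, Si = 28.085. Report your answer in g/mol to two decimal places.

M = 3*24.305 + 2*28.085 + 9*15.999 + 4*1.008

277.11 g/mol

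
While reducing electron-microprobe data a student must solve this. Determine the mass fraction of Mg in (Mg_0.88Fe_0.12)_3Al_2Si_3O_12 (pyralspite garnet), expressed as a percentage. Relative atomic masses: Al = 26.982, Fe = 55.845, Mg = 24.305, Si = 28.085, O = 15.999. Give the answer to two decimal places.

15.48 weight percent

M((Mg_0.88Fe_0.12)_3Al_2Si_3O_12) = 414.476 g/mol.
Mg contributes 2.64 × 24.305 = 64.165 g per mole.
64.165/414.476 = 0.1548 → 15.48%.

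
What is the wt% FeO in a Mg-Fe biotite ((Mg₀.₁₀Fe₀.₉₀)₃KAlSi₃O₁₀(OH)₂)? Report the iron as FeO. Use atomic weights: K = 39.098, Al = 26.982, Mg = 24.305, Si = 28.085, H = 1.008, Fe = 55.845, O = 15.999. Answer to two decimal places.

Molar mass of (Mg₀.₁₀Fe₀.₉₀)₃KAlSi₃O₁₀(OH)₂ = 0.30×24.305 + 2.70×55.845 + 1×39.098 + 1×26.982 + 3×28.085 + 12×15.999 + 2×1.008 = 502.412 g/mol.
Each formula unit contains 2.70 Fe, equivalent to 2.70/1 = 2.7000 mol FeO.
M(FeO) = 1×55.845 + 1×15.999 = 71.844 g/mol.
Mass of FeO per formula unit = 2.7000 × 71.844 = 193.979 g.
FeO wt% = 193.979 / 502.412 × 100 = 38.61%.

38.61 wt%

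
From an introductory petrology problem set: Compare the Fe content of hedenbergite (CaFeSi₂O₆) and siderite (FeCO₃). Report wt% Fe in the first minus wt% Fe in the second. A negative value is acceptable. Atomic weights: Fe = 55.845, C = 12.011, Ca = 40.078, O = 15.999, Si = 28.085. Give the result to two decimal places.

-25.69 percentage points

First mineral: 55.845 g Fe in 248.087 g formula = 22.51 wt% Fe.
Second mineral: 55.845 g Fe in 115.853 g formula = 48.20 wt% Fe.
22.51% − 48.20% gives a difference of -25.69 percentage points.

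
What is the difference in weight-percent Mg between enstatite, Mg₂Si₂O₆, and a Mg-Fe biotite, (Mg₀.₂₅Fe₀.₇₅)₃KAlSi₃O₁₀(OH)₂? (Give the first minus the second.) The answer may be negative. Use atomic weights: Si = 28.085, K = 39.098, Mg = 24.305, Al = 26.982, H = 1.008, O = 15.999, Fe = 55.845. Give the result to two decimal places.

M(Mg₂Si₂O₆) = 200.774 g/mol, so wt% Mg = 48.610/200.774 × 100 = 24.21%.
M((Mg₀.₂₅Fe₀.₇₅)₃KAlSi₃O₁₀(OH)₂) = 488.219 g/mol, so wt% Mg = 18.229/488.219 × 100 = 3.73%.
24.21 − 3.73 = 20.48 pp.

20.48 percentage points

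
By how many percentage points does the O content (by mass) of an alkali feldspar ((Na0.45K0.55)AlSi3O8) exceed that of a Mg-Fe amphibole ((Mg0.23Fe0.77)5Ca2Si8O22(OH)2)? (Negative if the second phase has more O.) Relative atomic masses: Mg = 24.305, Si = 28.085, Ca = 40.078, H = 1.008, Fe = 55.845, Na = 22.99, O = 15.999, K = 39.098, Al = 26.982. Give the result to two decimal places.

M((Na0.45K0.55)AlSi3O8) = 271.078 g/mol, so wt% O = 127.992/271.078 × 100 = 47.22%.
M((Mg0.23Fe0.77)5Ca2Si8O22(OH)2) = 933.782 g/mol, so wt% O = 383.976/933.782 × 100 = 41.12%.
47.22 − 41.12 = 6.10 pp.

6.10 percentage points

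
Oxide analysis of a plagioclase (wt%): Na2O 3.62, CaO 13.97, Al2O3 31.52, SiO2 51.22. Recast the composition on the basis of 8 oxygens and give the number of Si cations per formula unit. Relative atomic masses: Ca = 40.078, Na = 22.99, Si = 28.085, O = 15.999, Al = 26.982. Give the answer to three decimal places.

2.320 Si apfu

3.62 wt% Na2O ÷ 61.979 g/mol = 0.05841 mol, giving 0.11682 Na and 0.05841 O.
13.97 wt% CaO ÷ 56.077 g/mol = 0.24912 mol, giving 0.24912 Ca and 0.24912 O.
31.52 wt% Al2O3 ÷ 101.961 g/mol = 0.30914 mol, giving 0.61828 Al and 0.92742 O.
51.22 wt% SiO2 ÷ 60.083 g/mol = 0.85249 mol, giving 0.85249 Si and 1.70498 O.
Oxygen sums to 2.93993; scaling by 8/2.93993 = 2.72115 puts the formula on 8 O.
Si: 0.85249 × 2.72115 = 2.320 atoms per formula unit.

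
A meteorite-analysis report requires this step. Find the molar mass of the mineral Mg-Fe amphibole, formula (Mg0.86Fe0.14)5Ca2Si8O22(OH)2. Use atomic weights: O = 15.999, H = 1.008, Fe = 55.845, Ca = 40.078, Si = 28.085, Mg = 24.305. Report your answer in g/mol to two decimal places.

834.43 g/mol

M = 4.30(24.305) + 0.70(55.845) + 2(40.078) + 8(28.085) + 24(15.999) + 2(1.008)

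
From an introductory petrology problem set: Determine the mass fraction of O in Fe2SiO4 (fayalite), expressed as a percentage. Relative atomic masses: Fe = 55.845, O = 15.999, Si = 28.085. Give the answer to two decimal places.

M(Fe2SiO4) = 203.771 g/mol.
O contributes 4 × 15.999 = 63.996 g per mole.
63.996/203.771 = 0.3141 → 31.41%.

31.41 wt%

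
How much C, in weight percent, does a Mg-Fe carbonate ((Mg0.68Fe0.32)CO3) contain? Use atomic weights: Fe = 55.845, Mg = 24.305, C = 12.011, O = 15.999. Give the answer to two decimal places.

12.72 weight percent

Molar mass of (Mg0.68Fe0.32)CO3: 0.68·24.305 + 0.32·55.845 + 1·12.011 + 3·15.999 = 94.406 g/mol.
Mass of C per formula unit: 1 × 12.011 = 12.011 g.
Weight fraction C = 12.011 / 94.406 = 0.1272.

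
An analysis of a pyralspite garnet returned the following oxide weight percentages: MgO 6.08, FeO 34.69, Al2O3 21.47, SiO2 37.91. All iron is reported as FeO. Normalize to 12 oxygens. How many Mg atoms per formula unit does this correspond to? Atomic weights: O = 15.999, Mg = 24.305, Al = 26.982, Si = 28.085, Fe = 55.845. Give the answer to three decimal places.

6.08 wt% MgO ÷ 40.304 g/mol = 0.15085 mol, giving 0.15085 Mg and 0.15085 O.
34.69 wt% FeO ÷ 71.844 g/mol = 0.48285 mol, giving 0.48285 Fe and 0.48285 O.
21.47 wt% Al2O3 ÷ 101.961 g/mol = 0.21057 mol, giving 0.42114 Al and 0.63171 O.
37.91 wt% SiO2 ÷ 60.083 g/mol = 0.63096 mol, giving 0.63096 Si and 1.26192 O.
Oxygen sums to 2.52733; scaling by 12/2.52733 = 4.74809 puts the formula on 12 O.
Mg: 0.15085 × 4.74809 = 0.716 atoms per formula unit.

0.716 Mg apfu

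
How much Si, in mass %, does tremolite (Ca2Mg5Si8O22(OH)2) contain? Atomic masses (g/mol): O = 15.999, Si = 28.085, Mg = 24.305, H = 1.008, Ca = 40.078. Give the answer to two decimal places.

M(Ca2Mg5Si8O22(OH)2) = 812.353 g/mol.
Si contributes 8 × 28.085 = 224.680 g per mole.
224.680/812.353 = 0.2766 → 27.66%.

27.66 mass %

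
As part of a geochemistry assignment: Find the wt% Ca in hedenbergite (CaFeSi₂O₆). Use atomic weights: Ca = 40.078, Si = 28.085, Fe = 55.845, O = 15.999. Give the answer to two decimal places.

Molar mass of CaFeSi₂O₆: 1·40.078 + 1·55.845 + 2·28.085 + 6·15.999 = 248.087 g/mol.
Mass of Ca per formula unit: 1 × 40.078 = 40.078 g.
Weight fraction Ca = 40.078 / 248.087 = 0.1615.

16.15 mass %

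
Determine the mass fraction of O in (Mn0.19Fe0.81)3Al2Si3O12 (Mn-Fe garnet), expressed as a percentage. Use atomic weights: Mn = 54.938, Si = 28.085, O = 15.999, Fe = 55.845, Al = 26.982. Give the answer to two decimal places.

Molar mass of (Mn0.19Fe0.81)3Al2Si3O12: 0.57*54.938 + 2.43*55.845 + 2*26.982 + 3*28.085 + 12*15.999 = 497.225 g/mol.
Mass of O per formula unit: 12 × 15.999 = 191.988 g.
Weight fraction O = 191.988 / 497.225 = 0.3861.

38.61 mass %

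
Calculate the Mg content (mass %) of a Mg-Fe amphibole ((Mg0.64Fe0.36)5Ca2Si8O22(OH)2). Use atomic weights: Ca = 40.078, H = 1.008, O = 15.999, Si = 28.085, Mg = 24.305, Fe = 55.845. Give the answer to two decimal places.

8.95 mass %

Formula mass = 3.20·24.305 + 1.80·55.845 + 2·40.078 + 8·28.085 + 24·15.999 + 2·1.008 = 869.125 g/mol, of which 77.776 g is Mg.
So Mg makes up 77.776/869.125 = 0.0895 of the mass, i.e. 8.95%.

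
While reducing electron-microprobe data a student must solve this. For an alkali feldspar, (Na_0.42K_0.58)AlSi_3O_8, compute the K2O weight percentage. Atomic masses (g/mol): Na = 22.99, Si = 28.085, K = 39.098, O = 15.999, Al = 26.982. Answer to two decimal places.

10.06 wt%

Molar mass of (Na_0.42K_0.58)AlSi_3O_8 = 0.42·22.99 + 0.58·39.098 + 1·26.982 + 3·28.085 + 8·15.999 = 271.562 g/mol.
Each formula unit contains 0.58 K, equivalent to 0.58/2 = 0.2900 mol K2O.
M(K2O) = 2×39.098 + 1×15.999 = 94.195 g/mol.
Mass of K2O per formula unit = 0.2900 × 94.195 = 27.317 g.
K2O wt% = 27.317 / 271.562 × 100 = 10.06%.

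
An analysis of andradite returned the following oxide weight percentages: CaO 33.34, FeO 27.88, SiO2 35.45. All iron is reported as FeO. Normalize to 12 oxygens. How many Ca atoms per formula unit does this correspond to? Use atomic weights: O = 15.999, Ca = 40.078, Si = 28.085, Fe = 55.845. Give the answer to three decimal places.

3.299 Ca apfu

CaO (M=56.077): mol = 0.59454; Ca = 0.59454, O = 0.59454.
FeO (M=71.844): mol = 0.38806; Fe = 0.38806, O = 0.38806.
SiO2 (M=60.083): mol = 0.59002; Si = 0.59002, O = 1.18004.
ΣO = 2.16264; factor = 12/ΣO = 5.54877.
Ca apfu = 0.59454 × 5.54877 = 3.299.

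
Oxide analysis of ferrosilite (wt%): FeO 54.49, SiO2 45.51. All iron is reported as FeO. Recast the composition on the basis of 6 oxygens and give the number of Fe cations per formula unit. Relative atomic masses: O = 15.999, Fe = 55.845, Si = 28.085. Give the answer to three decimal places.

FeO: 54.49/71.844 = 0.75845 mol → 0.75845 mol Fe, 0.75845 mol O.
SiO2: 45.51/60.083 = 0.75745 mol → 0.75745 mol Si, 1.51490 mol O.
Total oxygen = 2.27335 mol. Normalization factor = 6/2.27335 = 2.63928.
Fe per 6 O = 0.75845 × 2.63928 = 2.002.

2.002 Fe apfu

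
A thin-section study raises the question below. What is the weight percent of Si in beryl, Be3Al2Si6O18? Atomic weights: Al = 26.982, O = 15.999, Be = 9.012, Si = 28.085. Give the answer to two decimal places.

31.35 mass %

M(Be3Al2Si6O18) = 537.492 g/mol.
Si contributes 6 × 28.085 = 168.510 g per mole.
168.510/537.492 = 0.3135 → 31.35%.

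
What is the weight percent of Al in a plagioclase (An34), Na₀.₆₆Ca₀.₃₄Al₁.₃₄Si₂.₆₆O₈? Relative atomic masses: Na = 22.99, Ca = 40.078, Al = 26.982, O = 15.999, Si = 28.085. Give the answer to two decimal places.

13.51 mass %

Formula mass = 0.66*22.99 + 0.34*40.078 + 1.34*26.982 + 2.66*28.085 + 8*15.999 = 267.654 g/mol, of which 36.156 g is Al.
So Al makes up 36.156/267.654 = 0.1351 of the mass, i.e. 13.51%.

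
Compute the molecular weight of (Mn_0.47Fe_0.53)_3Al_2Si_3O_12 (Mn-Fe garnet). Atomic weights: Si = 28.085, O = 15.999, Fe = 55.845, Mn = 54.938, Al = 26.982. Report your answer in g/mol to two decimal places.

M = 1.41(54.938) + 1.59(55.845) + 2(26.982) + 3(28.085) + 12(15.999)

496.46 g/mol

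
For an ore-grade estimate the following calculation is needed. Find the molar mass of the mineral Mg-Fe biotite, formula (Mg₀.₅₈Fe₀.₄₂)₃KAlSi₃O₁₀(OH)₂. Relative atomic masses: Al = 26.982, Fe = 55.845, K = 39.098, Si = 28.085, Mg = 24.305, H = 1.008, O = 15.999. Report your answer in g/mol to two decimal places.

456.99 g/mol

M = 1.74·24.305 + 1.26·55.845 + 1·39.098 + 1·26.982 + 3·28.085 + 12·15.999 + 2·1.008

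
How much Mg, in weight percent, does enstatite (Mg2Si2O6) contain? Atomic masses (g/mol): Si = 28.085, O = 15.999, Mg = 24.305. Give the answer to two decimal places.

24.21 weight percent

Formula mass = 2·24.305 + 2·28.085 + 6·15.999 = 200.774 g/mol, of which 48.610 g is Mg.
So Mg makes up 48.610/200.774 = 0.2421 of the mass, i.e. 24.21%.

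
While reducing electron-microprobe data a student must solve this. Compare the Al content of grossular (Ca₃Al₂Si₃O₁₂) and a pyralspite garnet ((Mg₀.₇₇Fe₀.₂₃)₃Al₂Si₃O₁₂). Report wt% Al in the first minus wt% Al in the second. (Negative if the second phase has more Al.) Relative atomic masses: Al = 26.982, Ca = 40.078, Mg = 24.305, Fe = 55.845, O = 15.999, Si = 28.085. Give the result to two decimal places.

-0.72 percentage points

M(Ca₃Al₂Si₃O₁₂) = 450.441 g/mol, so wt% Al = 53.964/450.441 × 100 = 11.98%.
M((Mg₀.₇₇Fe₀.₂₃)₃Al₂Si₃O₁₂) = 424.885 g/mol, so wt% Al = 53.964/424.885 × 100 = 12.70%.
11.98 − 12.70 = -0.72 pp.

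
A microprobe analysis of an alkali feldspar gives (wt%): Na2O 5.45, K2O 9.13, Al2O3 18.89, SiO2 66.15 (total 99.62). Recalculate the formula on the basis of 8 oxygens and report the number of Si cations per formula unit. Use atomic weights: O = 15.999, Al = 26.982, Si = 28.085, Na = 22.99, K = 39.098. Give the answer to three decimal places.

2.993 Si apfu

Na2O: 5.45/61.979 = 0.08793 mol → 0.17586 mol Na, 0.08793 mol O.
K2O: 9.13/94.195 = 0.09693 mol → 0.19386 mol K, 0.09693 mol O.
Al2O3: 18.89/101.961 = 0.18527 mol → 0.37054 mol Al, 0.55581 mol O.
SiO2: 66.15/60.083 = 1.10098 mol → 1.10098 mol Si, 2.20196 mol O.
Total oxygen = 2.94263 mol. Normalization factor = 8/2.94263 = 2.71866.
Si per 8 O = 1.10098 × 2.71866 = 2.993.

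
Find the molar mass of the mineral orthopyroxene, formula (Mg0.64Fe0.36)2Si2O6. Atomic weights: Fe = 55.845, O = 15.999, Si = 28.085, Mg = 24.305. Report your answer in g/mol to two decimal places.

The formula mass is the sum 1.28*24.305 + 0.72*55.845 + 2*28.085 + 6*15.999.

223.48 g/mol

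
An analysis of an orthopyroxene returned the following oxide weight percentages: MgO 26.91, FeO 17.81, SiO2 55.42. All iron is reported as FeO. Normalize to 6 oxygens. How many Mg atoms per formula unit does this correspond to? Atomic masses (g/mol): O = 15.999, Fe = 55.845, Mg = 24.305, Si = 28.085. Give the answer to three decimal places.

1.451 Mg apfu

26.91 wt% MgO ÷ 40.304 g/mol = 0.66768 mol, giving 0.66768 Mg and 0.66768 O.
17.81 wt% FeO ÷ 71.844 g/mol = 0.24790 mol, giving 0.24790 Fe and 0.24790 O.
55.42 wt% SiO2 ÷ 60.083 g/mol = 0.92239 mol, giving 0.92239 Si and 1.84478 O.
Oxygen sums to 2.76036; scaling by 6/2.76036 = 2.17363 puts the formula on 6 O.
Mg: 0.66768 × 2.17363 = 1.451 atoms per formula unit.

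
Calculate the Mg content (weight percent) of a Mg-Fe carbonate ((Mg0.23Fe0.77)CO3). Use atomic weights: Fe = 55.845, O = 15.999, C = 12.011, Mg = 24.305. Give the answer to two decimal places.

5.15 weight percent

Formula mass = 0.23×24.305 + 0.77×55.845 + 1×12.011 + 3×15.999 = 108.599 g/mol, of which 5.590 g is Mg.
So Mg makes up 5.590/108.599 = 0.0515 of the mass, i.e. 5.15%.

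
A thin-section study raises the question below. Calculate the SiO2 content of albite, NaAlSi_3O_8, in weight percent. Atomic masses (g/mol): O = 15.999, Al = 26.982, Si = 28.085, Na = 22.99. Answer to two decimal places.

68.74 wt%

Formula mass = 262.219 g/mol.
3 Si → 3.0000 mol SiO2 per formula unit; M(SiO2) = 60.083, so SiO2 mass = 180.249 g.
180.249/262.219 × 100 = 68.74 wt%.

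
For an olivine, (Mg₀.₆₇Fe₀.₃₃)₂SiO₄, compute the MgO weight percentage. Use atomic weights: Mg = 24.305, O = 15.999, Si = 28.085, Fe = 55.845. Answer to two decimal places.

33.44 wt%

M((Mg₀.₆₇Fe₀.₃₃)₂SiO₄) = 161.507 g/mol; M(MgO) = 40.304 g/mol.
Moles MgO per formula unit = 1.34 Mg ÷ 1 = 1.3400.
MgO fraction = (1.3400 × 40.304) / 161.507 = 54.007/161.507 = 0.3344.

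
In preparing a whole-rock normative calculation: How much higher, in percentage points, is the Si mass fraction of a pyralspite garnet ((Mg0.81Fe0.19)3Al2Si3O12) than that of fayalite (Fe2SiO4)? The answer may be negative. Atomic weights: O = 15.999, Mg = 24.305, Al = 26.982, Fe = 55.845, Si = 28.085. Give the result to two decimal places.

6.23 percentage points

Si in (Mg0.81Fe0.19)3Al2Si3O12: molar mass 421.100 g/mol; 3×28.085 = 84.255 g → 20.01 wt%.
Si in Fe2SiO4: molar mass 203.771 g/mol; 1×28.085 = 28.085 g → 13.78 wt%.
Difference = 20.01 − 13.78 = 6.23 percentage points.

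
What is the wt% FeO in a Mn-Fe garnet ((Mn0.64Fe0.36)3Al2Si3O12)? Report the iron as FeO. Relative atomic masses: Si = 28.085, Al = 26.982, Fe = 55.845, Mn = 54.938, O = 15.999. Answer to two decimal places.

15.64 wt%

M((Mn0.64Fe0.36)3Al2Si3O12) = 496.001 g/mol; M(FeO) = 71.844 g/mol.
Moles FeO per formula unit = 1.08 Fe ÷ 1 = 1.0800.
FeO fraction = (1.0800 × 71.844) / 496.001 = 77.592/496.001 = 0.1564.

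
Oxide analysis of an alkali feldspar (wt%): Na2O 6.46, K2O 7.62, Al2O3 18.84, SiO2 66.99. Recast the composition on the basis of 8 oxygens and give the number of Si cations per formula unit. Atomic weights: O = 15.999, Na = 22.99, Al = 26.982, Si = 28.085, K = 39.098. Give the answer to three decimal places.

Na2O: 6.46/61.979 = 0.10423 mol → 0.20846 mol Na, 0.10423 mol O.
K2O: 7.62/94.195 = 0.08090 mol → 0.16180 mol K, 0.08090 mol O.
Al2O3: 18.84/101.961 = 0.18478 mol → 0.36956 mol Al, 0.55434 mol O.
SiO2: 66.99/60.083 = 1.11496 mol → 1.11496 mol Si, 2.22992 mol O.
Total oxygen = 2.96939 mol. Normalization factor = 8/2.96939 = 2.69416.
Si per 8 O = 1.11496 × 2.69416 = 3.004.

3.004 Si apfu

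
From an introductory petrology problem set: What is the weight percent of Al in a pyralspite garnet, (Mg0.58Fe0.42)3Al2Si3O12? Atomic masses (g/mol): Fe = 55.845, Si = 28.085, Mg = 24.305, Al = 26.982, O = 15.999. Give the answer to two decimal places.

12.19 weight percent

Molar mass of (Mg0.58Fe0.42)3Al2Si3O12: 1.74×24.305 + 1.26×55.845 + 2×26.982 + 3×28.085 + 12×15.999 = 442.862 g/mol.
Mass of Al per formula unit: 2 × 26.982 = 53.964 g.
Weight fraction Al = 53.964 / 442.862 = 0.1219.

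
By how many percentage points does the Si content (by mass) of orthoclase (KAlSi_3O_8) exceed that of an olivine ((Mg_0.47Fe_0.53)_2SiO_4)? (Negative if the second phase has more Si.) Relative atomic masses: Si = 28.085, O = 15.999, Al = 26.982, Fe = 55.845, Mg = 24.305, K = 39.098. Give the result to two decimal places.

14.14 percentage points

First mineral: 84.255 g Si in 278.327 g formula = 30.27 wt% Si.
Second mineral: 28.085 g Si in 174.123 g formula = 16.13 wt% Si.
30.27% − 16.13% gives a difference of 14.14 percentage points.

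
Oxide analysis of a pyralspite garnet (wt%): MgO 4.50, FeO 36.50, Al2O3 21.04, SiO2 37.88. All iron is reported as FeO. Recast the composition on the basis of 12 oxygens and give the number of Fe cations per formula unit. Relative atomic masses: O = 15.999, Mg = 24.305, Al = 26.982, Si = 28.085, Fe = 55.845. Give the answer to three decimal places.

MgO (M=40.304): mol = 0.11165; Mg = 0.11165, O = 0.11165.
FeO (M=71.844): mol = 0.50805; Fe = 0.50805, O = 0.50805.
Al2O3 (M=101.961): mol = 0.20635; Al = 0.41270, O = 0.61905.
SiO2 (M=60.083): mol = 0.63046; Si = 0.63046, O = 1.26092.
ΣO = 2.49967; factor = 12/ΣO = 4.80063.
Fe apfu = 0.50805 × 4.80063 = 2.439.

2.439 Fe apfu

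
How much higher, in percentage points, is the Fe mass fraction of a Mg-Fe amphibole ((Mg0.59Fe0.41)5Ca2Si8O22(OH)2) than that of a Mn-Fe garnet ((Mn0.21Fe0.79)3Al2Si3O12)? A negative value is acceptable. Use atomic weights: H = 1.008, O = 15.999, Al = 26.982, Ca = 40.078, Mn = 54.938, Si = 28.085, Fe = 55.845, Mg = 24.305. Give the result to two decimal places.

Fe in (Mg0.59Fe0.41)5Ca2Si8O22(OH)2: molar mass 877.010 g/mol; 2.05×55.845 = 114.482 g → 13.05 wt%.
Fe in (Mn0.21Fe0.79)3Al2Si3O12: molar mass 497.171 g/mol; 2.37×55.845 = 132.353 g → 26.62 wt%.
Difference = 13.05 − 26.62 = -13.57 percentage points.

-13.57 percentage points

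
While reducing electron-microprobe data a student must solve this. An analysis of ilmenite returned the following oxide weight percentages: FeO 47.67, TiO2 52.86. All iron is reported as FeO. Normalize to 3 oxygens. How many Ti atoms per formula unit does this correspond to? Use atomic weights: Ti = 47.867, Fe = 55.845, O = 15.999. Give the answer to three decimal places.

0.999 Ti apfu

FeO (M=71.844): mol = 0.66352; Fe = 0.66352, O = 0.66352.
TiO2 (M=79.865): mol = 0.66187; Ti = 0.66187, O = 1.32374.
ΣO = 1.98726; factor = 3/ΣO = 1.50962.
Ti apfu = 0.66187 × 1.50962 = 0.999.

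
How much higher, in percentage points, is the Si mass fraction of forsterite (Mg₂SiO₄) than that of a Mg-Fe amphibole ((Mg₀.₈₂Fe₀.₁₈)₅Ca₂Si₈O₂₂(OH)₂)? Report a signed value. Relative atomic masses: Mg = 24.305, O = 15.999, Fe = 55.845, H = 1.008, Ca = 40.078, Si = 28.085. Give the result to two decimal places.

First mineral: 28.085 g Si in 140.691 g formula = 19.96 wt% Si.
Second mineral: 224.680 g Si in 840.739 g formula = 26.72 wt% Si.
19.96% − 26.72% gives a difference of -6.76 percentage points.

-6.76 percentage points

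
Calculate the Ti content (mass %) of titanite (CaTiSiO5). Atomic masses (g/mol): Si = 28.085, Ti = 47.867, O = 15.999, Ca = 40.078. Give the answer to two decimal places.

Formula mass = 1×40.078 + 1×47.867 + 1×28.085 + 5×15.999 = 196.025 g/mol, of which 47.867 g is Ti.
So Ti makes up 47.867/196.025 = 0.2442 of the mass, i.e. 24.42%.

24.42 mass %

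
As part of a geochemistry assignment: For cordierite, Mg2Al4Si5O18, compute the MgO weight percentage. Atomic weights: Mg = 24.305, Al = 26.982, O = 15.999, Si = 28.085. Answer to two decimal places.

Formula mass = 584.945 g/mol.
2 Mg → 2.0000 mol MgO per formula unit; M(MgO) = 40.304, so MgO mass = 80.608 g.
80.608/584.945 × 100 = 13.78 wt%.

13.78 wt%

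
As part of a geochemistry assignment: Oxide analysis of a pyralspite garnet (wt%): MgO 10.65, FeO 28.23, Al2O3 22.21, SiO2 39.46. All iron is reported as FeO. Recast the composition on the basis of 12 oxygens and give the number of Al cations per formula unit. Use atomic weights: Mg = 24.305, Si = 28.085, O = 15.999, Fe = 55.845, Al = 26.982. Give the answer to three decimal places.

10.65 wt% MgO ÷ 40.304 g/mol = 0.26424 mol, giving 0.26424 Mg and 0.26424 O.
28.23 wt% FeO ÷ 71.844 g/mol = 0.39293 mol, giving 0.39293 Fe and 0.39293 O.
22.21 wt% Al2O3 ÷ 101.961 g/mol = 0.21783 mol, giving 0.43566 Al and 0.65349 O.
39.46 wt% SiO2 ÷ 60.083 g/mol = 0.65676 mol, giving 0.65676 Si and 1.31352 O.
Oxygen sums to 2.62418; scaling by 12/2.62418 = 4.57286 puts the formula on 12 O.
Al: 0.43566 × 4.57286 = 1.992 atoms per formula unit.

1.992 Al apfu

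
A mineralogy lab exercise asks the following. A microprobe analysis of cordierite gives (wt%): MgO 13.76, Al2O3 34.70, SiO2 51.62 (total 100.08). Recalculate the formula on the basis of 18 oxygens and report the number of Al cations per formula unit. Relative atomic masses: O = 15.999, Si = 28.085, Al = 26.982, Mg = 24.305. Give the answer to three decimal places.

3.977 Al apfu

MgO (M=40.304): mol = 0.34141; Mg = 0.34141, O = 0.34141.
Al2O3 (M=101.961): mol = 0.34033; Al = 0.68066, O = 1.02099.
SiO2 (M=60.083): mol = 0.85914; Si = 0.85914, O = 1.71828.
ΣO = 3.08068; factor = 18/ΣO = 5.84287.
Al apfu = 0.68066 × 5.84287 = 3.977.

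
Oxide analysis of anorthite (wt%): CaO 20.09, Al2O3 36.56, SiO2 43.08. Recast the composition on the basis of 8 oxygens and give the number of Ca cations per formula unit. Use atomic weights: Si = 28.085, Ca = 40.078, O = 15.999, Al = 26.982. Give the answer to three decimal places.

0.999 Ca apfu

CaO (M=56.077): mol = 0.35826; Ca = 0.35826, O = 0.35826.
Al2O3 (M=101.961): mol = 0.35857; Al = 0.71714, O = 1.07571.
SiO2 (M=60.083): mol = 0.71701; Si = 0.71701, O = 1.43402.
ΣO = 2.86799; factor = 8/ΣO = 2.78941.
Ca apfu = 0.35826 × 2.78941 = 0.999.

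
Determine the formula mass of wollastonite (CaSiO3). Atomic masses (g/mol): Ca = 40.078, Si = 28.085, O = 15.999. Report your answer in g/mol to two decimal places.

116.16 g/mol

The formula mass is the sum 1*40.078 + 1*28.085 + 3*15.999.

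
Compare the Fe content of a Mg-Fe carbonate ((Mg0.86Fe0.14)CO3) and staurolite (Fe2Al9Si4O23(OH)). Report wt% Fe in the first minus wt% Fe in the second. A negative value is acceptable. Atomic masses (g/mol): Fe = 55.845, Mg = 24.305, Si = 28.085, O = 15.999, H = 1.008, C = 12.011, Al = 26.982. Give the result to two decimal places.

Fe in (Mg0.86Fe0.14)CO3: molar mass 88.729 g/mol; 0.14×55.845 = 7.818 g → 8.81 wt%.
Fe in Fe2Al9Si4O23(OH): molar mass 851.852 g/mol; 2×55.845 = 111.690 g → 13.11 wt%.
Difference = 8.81 − 13.11 = -4.30 percentage points.

-4.30 percentage points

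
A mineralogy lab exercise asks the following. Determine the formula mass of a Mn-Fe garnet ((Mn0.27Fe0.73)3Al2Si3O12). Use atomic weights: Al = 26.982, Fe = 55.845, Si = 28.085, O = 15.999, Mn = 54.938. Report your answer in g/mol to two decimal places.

The formula mass is the sum 0.81(54.938) + 2.19(55.845) + 2(26.982) + 3(28.085) + 12(15.999).

497.01 g/mol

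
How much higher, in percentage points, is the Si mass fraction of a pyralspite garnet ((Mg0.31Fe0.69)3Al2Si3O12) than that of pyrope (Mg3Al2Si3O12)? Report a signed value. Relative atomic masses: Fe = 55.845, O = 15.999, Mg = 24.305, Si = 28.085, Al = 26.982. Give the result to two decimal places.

Si in (Mg0.31Fe0.69)3Al2Si3O12: molar mass 468.410 g/mol; 3×28.085 = 84.255 g → 17.99 wt%.
Si in Mg3Al2Si3O12: molar mass 403.122 g/mol; 3×28.085 = 84.255 g → 20.90 wt%.
Difference = 17.99 − 20.90 = -2.91 percentage points.

-2.91 percentage points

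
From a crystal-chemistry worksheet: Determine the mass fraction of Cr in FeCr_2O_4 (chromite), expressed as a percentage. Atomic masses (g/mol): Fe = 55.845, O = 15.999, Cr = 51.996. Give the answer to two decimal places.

Molar mass of FeCr_2O_4: 1×55.845 + 2×51.996 + 4×15.999 = 223.833 g/mol.
Mass of Cr per formula unit: 2 × 51.996 = 103.992 g.
Weight fraction Cr = 103.992 / 223.833 = 0.4646.

46.46 weight percent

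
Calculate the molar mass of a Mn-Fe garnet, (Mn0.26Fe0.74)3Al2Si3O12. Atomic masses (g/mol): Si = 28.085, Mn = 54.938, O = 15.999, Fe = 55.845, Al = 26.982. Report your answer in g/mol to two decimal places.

497.03 g/mol

The formula mass is the sum 0.78×54.938 + 2.22×55.845 + 2×26.982 + 3×28.085 + 12×15.999.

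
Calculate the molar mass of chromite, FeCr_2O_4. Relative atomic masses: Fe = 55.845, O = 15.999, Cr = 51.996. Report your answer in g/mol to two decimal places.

The formula mass is the sum 1*55.845 + 2*51.996 + 4*15.999.

223.83 g/mol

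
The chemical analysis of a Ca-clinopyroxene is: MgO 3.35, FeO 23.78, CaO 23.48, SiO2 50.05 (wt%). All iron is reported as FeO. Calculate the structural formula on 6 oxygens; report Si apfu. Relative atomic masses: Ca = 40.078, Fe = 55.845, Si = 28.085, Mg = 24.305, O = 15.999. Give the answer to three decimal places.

2.000 Si apfu

MgO (M=40.304): mol = 0.08312; Mg = 0.08312, O = 0.08312.
FeO (M=71.844): mol = 0.33099; Fe = 0.33099, O = 0.33099.
CaO (M=56.077): mol = 0.41871; Ca = 0.41871, O = 0.41871.
SiO2 (M=60.083): mol = 0.83301; Si = 0.83301, O = 1.66602.
ΣO = 2.49884; factor = 6/ΣO = 2.40111.
Si apfu = 0.83301 × 2.40111 = 2.000.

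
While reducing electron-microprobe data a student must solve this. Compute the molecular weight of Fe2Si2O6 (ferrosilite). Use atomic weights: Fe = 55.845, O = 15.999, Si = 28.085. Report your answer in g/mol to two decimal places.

263.85 g/mol

Fe: 2 × 55.845 = 111.6900
Si: 2 × 28.085 = 56.1700
O: 6 × 15.999 = 95.9940
Summing the contributions gives the formula mass.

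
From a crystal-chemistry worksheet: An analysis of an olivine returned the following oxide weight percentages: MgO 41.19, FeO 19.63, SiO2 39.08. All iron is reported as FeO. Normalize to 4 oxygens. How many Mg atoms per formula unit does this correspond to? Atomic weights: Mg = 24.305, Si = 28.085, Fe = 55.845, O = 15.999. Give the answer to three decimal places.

MgO (M=40.304): mol = 1.02198; Mg = 1.02198, O = 1.02198.
FeO (M=71.844): mol = 0.27323; Fe = 0.27323, O = 0.27323.
SiO2 (M=60.083): mol = 0.65043; Si = 0.65043, O = 1.30086.
ΣO = 2.59607; factor = 4/ΣO = 1.54079.
Mg apfu = 1.02198 × 1.54079 = 1.575.

1.575 Mg apfu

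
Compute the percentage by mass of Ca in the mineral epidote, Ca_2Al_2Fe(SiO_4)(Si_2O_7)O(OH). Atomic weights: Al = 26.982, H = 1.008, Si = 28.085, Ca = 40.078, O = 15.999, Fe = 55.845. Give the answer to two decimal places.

Molar mass of Ca_2Al_2Fe(SiO_4)(Si_2O_7)O(OH): 2*40.078 + 2*26.982 + 1*55.845 + 3*28.085 + 13*15.999 + 1*1.008 = 483.215 g/mol.
Mass of Ca per formula unit: 2 × 40.078 = 80.156 g.
Weight fraction Ca = 80.156 / 483.215 = 0.1659.

16.59 weight percent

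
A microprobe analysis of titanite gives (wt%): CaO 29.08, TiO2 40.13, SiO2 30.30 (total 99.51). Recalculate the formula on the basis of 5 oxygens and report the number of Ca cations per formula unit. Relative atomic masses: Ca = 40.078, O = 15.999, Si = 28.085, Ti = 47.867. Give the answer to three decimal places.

1.024 Ca apfu

29.08 wt% CaO ÷ 56.077 g/mol = 0.51857 mol, giving 0.51857 Ca and 0.51857 O.
40.13 wt% TiO2 ÷ 79.865 g/mol = 0.50247 mol, giving 0.50247 Ti and 1.00494 O.
30.30 wt% SiO2 ÷ 60.083 g/mol = 0.50430 mol, giving 0.50430 Si and 1.00860 O.
Oxygen sums to 2.53211; scaling by 5/2.53211 = 1.97464 puts the formula on 5 O.
Ca: 0.51857 × 1.97464 = 1.024 atoms per formula unit.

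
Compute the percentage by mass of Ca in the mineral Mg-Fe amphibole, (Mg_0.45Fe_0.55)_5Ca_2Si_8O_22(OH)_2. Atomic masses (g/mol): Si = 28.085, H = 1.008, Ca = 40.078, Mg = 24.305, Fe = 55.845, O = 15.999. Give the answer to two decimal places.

8.92 wt%

M((Mg_0.45Fe_0.55)_5Ca_2Si_8O_22(OH)_2) = 899.088 g/mol.
Ca contributes 2 × 40.078 = 80.156 g per mole.
80.156/899.088 = 0.0892 → 8.92%.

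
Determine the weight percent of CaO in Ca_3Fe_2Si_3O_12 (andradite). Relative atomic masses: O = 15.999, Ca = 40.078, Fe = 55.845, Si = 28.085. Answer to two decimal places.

M(Ca_3Fe_2Si_3O_12) = 508.167 g/mol; M(CaO) = 56.077 g/mol.
Moles CaO per formula unit = 3 Ca ÷ 1 = 3.0000.
CaO fraction = (3.0000 × 56.077) / 508.167 = 168.231/508.167 = 0.3311.

33.11 wt%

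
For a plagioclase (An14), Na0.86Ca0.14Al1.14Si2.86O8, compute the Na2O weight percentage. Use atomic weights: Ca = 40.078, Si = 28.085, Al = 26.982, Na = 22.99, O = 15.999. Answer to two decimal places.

10.08 wt%

M(Na0.86Ca0.14Al1.14Si2.86O8) = 264.457 g/mol; M(Na2O) = 61.979 g/mol.
Moles Na2O per formula unit = 0.86 Na ÷ 2 = 0.4300.
Na2O fraction = (0.4300 × 61.979) / 264.457 = 26.651/264.457 = 0.1008.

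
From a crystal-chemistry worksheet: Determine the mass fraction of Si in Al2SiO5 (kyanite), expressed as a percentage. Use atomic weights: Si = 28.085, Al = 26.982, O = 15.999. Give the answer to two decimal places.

Molar mass of Al2SiO5: 2*26.982 + 1*28.085 + 5*15.999 = 162.044 g/mol.
Mass of Si per formula unit: 1 × 28.085 = 28.085 g.
Weight fraction Si = 28.085 / 162.044 = 0.1733.

17.33 weight percent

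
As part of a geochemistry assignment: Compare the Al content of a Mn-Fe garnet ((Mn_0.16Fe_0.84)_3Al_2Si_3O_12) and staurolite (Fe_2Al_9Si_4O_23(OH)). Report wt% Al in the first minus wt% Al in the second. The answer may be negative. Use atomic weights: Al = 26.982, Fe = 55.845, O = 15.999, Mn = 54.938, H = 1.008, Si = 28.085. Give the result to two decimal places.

First mineral: 53.964 g Al in 497.307 g formula = 10.85 wt% Al.
Second mineral: 242.838 g Al in 851.852 g formula = 28.51 wt% Al.
10.85% − 28.51% gives a difference of -17.66 percentage points.

-17.66 percentage points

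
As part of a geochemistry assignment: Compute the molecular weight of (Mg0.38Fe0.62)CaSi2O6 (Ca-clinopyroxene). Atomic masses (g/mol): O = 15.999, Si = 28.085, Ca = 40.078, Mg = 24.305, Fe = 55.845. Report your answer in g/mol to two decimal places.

236.10 g/mol

The formula mass is the sum 0.38·24.305 + 0.62·55.845 + 1·40.078 + 2·28.085 + 6·15.999.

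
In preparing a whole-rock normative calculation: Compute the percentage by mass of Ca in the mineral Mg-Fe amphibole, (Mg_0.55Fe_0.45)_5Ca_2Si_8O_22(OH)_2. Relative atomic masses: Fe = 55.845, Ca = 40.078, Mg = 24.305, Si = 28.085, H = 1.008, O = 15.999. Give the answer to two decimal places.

9.07 mass %

Molar mass of (Mg_0.55Fe_0.45)_5Ca_2Si_8O_22(OH)_2: 2.75×24.305 + 2.25×55.845 + 2×40.078 + 8×28.085 + 24×15.999 + 2×1.008 = 883.318 g/mol.
Mass of Ca per formula unit: 2 × 40.078 = 80.156 g.
Weight fraction Ca = 80.156 / 883.318 = 0.0907.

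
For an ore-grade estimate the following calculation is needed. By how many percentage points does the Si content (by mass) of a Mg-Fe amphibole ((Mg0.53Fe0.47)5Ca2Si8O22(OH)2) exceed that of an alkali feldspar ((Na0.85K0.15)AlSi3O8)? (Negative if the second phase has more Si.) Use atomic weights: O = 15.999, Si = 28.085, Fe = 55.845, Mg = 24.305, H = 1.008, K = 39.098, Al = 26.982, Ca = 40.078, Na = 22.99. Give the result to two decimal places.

-6.49 percentage points

Si in (Mg0.53Fe0.47)5Ca2Si8O22(OH)2: molar mass 886.472 g/mol; 8×28.085 = 224.680 g → 25.35 wt%.
Si in (Na0.85K0.15)AlSi3O8: molar mass 264.635 g/mol; 3×28.085 = 84.255 g → 31.84 wt%.
Difference = 25.35 − 31.84 = -6.49 percentage points.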